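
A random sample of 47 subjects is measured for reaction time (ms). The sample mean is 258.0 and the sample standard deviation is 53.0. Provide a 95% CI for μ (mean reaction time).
(242.44, 273.56)

t-interval (σ unknown):
df = n - 1 = 46
t* = 2.013 for 95% confidence

Margin of error = t* · s/√n = 2.013 · 53.0/√47 = 15.56

CI: (242.44, 273.56)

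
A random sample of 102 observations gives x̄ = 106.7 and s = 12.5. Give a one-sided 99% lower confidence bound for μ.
μ ≥ 103.77

Lower bound (one-sided):
t* = 2.364 (one-sided for 99%)
Lower bound = x̄ - t* · s/√n = 106.7 - 2.364 · 12.5/√102 = 103.77

We are 99% confident that μ ≥ 103.77.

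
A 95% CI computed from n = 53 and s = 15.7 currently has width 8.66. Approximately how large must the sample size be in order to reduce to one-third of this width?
n ≈ 477

CI width ∝ 1/√n
To reduce width by factor 3, need √n to grow by 3 → need 3² = 9 times as many samples.

Current: n = 53, width = 8.66
New: n = 477, width ≈ 2.83

Width reduced by factor of 8.66/2.83 = 3.06.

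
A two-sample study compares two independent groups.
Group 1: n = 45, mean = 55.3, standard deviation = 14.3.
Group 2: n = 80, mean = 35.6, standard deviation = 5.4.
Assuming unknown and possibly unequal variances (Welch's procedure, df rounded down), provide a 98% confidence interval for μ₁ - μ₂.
(14.38, 25.02)

Difference: x̄₁ - x̄₂ = 19.70
SE = √(s₁²/n₁ + s₂²/n₂) = √(14.3²/45 + 5.4²/80) = 2.2156
df = 51.16 → 51 (Welch–Satterthwaite, rounded down)
t* = 2.402

CI: 19.70 ± 2.402 · 2.2156 = 19.70 ± 5.32 = (14.38, 25.02)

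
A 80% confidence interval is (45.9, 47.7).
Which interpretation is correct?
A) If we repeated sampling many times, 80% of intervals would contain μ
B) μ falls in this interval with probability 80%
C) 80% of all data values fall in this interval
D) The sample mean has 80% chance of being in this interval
A

A) Correct — this is the frequentist long-run coverage interpretation.
B) Wrong — μ is fixed; the randomness lives in the interval, not in μ.
C) Wrong — a CI is about the parameter μ, not individual data values.
D) Wrong — x̄ is observed and sits in the interval by construction.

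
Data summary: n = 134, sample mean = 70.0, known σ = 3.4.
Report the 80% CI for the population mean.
(69.62, 70.38)

z-interval (σ known):
z* = 1.282 for 80% confidence

Margin of error = z* · σ/√n = 1.282 · 3.4/√134 = 0.38

CI: (70.0 - 0.38, 70.0 + 0.38) = (69.62, 70.38)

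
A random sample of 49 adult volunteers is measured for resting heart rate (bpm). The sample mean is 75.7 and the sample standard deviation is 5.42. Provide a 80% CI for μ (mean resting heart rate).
(74.69, 76.71)

t-interval (σ unknown):
df = n - 1 = 48
t* = 1.299 for 80% confidence

Margin of error = t* · s/√n = 1.299 · 5.42/√49 = 1.01

CI: (74.69, 76.71)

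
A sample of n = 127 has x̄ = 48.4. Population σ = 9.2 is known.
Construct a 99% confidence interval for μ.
(46.30, 50.50)

z-interval (σ known):
z* = 2.576 for 99% confidence

Margin of error = z* · σ/√n = 2.576 · 9.2/√127 = 2.10

CI: (48.4 - 2.10, 48.4 + 2.10) = (46.30, 50.50)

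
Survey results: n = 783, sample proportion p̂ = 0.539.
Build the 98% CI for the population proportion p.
(0.498, 0.580)

Proportion CI:
SE = √(p̂(1-p̂)/n) = √(0.539 · 0.461 / 783) = 0.01781

z* = 2.326
Margin = z* · SE = 2.326 · 0.01781 = 0.0414

CI: 0.539 ± 0.0414 = (0.498, 0.580)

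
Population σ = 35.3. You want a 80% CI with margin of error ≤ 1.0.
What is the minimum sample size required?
n ≥ 2048

For margin E ≤ 1.0:
n ≥ (z* · σ / E)²
n ≥ (1.282 · 35.3 / 1.0)²
n ≥ 2047.98

Minimum n = 2048 (rounding up)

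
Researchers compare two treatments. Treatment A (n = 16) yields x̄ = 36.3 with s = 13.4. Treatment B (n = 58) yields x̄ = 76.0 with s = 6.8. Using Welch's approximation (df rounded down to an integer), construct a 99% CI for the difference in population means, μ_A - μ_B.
(-49.75, -29.65)

Difference: x̄₁ - x̄₂ = -39.70
SE = √(s₁²/n₁ + s₂²/n₂) = √(13.4²/16 + 6.8²/58) = 3.4669
df = 17.18 → 17 (Welch–Satterthwaite, rounded down)
t* = 2.898

CI: -39.70 ± 2.898 · 3.4669 = -39.70 ± 10.05 = (-49.75, -29.65)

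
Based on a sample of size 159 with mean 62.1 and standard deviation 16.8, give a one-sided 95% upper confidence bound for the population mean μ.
μ ≤ 64.31

Upper bound (one-sided):
t* = 1.655 (one-sided for 95%)
Upper bound = x̄ + t* · s/√n = 62.1 + 1.655 · 16.8/√159 = 64.31

We are 95% confident that μ ≤ 64.31.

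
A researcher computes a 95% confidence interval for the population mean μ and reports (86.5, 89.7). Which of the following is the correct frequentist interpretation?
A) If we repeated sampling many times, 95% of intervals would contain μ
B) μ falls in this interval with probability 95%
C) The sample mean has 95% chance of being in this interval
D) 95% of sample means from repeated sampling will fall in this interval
A

A) Correct — this is the frequentist long-run coverage interpretation.
B) Wrong — μ is fixed; the randomness lives in the interval, not in μ.
C) Wrong — x̄ is observed and sits in the interval by construction.
D) Wrong — coverage applies to intervals containing μ, not to future x̄ values.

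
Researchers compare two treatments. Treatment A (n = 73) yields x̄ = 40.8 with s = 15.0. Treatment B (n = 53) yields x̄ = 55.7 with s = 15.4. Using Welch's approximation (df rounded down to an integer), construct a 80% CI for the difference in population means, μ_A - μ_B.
(-18.44, -11.36)

Difference: x̄₁ - x̄₂ = -14.90
SE = √(s₁²/n₁ + s₂²/n₂) = √(15.0²/73 + 15.4²/53) = 2.7490
df = 110.46 → 110 (Welch–Satterthwaite, rounded down)
t* = 1.289

CI: -14.90 ± 1.289 · 2.7490 = -14.90 ± 3.54 = (-18.44, -11.36)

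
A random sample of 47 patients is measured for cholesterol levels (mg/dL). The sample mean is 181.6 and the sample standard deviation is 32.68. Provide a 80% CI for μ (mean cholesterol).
(175.40, 187.80)

t-interval (σ unknown):
df = n - 1 = 46
t* = 1.300 for 80% confidence

Margin of error = t* · s/√n = 1.300 · 32.68/√47 = 6.20

CI: (175.40, 187.80)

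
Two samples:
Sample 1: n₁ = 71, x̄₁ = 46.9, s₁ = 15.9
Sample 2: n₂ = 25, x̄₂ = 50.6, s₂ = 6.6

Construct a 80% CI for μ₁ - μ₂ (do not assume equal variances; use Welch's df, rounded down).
(-6.67, -0.73)

Difference: x̄₁ - x̄₂ = -3.70
SE = √(s₁²/n₁ + s₂²/n₂) = √(15.9²/71 + 6.6²/25) = 2.3028
df = 91.42 → 91 (Welch–Satterthwaite, rounded down)
t* = 1.291

CI: -3.70 ± 1.291 · 2.3028 = -3.70 ± 2.97 = (-6.67, -0.73)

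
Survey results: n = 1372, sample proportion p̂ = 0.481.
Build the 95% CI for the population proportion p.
(0.455, 0.507)

Proportion CI:
SE = √(p̂(1-p̂)/n) = √(0.481 · 0.519 / 1372) = 0.01349

z* = 1.960
Margin = z* · SE = 1.960 · 0.01349 = 0.0264

CI: 0.481 ± 0.0264 = (0.455, 0.507)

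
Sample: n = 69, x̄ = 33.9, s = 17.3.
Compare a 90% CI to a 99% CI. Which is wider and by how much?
99% CI is wider by 4.09

df = 68
90% CI: t* = 1.668, (30.43, 37.37), width = 2 · t* · s/√n = 6.95
99% CI: t* = 2.650, (28.38, 39.42), width = 2 · t* · s/√n = 11.04

The 99% CI is wider by 11.04 - 6.95 = 4.09.
Higher confidence requires a wider interval.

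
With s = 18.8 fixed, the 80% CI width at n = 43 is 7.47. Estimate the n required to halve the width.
n ≈ 172

CI width ∝ 1/√n
To reduce width by factor 2, need √n to grow by 2 → need 2² = 4 times as many samples.

Current: n = 43, width = 7.47
New: n = 172, width ≈ 3.69

Width reduced by factor of 7.47/3.69 = 2.02.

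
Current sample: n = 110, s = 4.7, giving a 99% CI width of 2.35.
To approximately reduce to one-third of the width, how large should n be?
n ≈ 990

CI width ∝ 1/√n
To reduce width by factor 3, need √n to grow by 3 → need 3² = 9 times as many samples.

Current: n = 110, width = 2.35
New: n = 990, width ≈ 0.77

Width reduced by factor of 2.35/0.77 = 3.05.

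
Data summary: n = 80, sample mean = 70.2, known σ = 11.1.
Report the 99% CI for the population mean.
(67.00, 73.40)

z-interval (σ known):
z* = 2.576 for 99% confidence

Margin of error = z* · σ/√n = 2.576 · 11.1/√80 = 3.20

CI: (70.2 - 3.20, 70.2 + 3.20) = (67.00, 73.40)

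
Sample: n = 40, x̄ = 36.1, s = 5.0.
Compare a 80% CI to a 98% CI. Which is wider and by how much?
98% CI is wider by 1.78

df = 39
80% CI: t* = 1.304, (35.07, 37.13), width = 2 · t* · s/√n = 2.06
98% CI: t* = 2.426, (34.18, 38.02), width = 2 · t* · s/√n = 3.84

The 98% CI is wider by 3.84 - 2.06 = 1.78.
Higher confidence requires a wider interval.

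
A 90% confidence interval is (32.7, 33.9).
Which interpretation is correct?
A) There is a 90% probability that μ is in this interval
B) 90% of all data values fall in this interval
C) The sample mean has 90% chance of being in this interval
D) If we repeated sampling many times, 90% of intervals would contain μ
D

A) Wrong — μ is fixed; the randomness lives in the interval, not in μ.
B) Wrong — a CI is about the parameter μ, not individual data values.
C) Wrong — x̄ is observed and sits in the interval by construction.
D) Correct — this is the frequentist long-run coverage interpretation.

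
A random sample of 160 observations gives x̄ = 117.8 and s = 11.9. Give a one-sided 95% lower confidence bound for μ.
μ ≥ 116.24

Lower bound (one-sided):
t* = 1.654 (one-sided for 95%)
Lower bound = x̄ - t* · s/√n = 117.8 - 1.654 · 11.9/√160 = 116.24

We are 95% confident that μ ≥ 116.24.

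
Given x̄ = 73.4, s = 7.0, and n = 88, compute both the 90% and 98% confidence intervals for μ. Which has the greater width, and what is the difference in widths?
98% CI is wider by 1.06

df = 87
90% CI: t* = 1.663, (72.16, 74.64), width = 2 · t* · s/√n = 2.48
98% CI: t* = 2.370, (71.63, 75.17), width = 2 · t* · s/√n = 3.54

The 98% CI is wider by 3.54 - 2.48 = 1.06.
Higher confidence requires a wider interval.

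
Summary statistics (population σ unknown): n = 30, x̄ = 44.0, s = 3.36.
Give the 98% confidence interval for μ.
(42.49, 45.51)

t-interval (σ unknown):
df = n - 1 = 29
t* = 2.462 for 98% confidence

Margin of error = t* · s/√n = 2.462 · 3.36/√30 = 1.51

CI: (42.49, 45.51)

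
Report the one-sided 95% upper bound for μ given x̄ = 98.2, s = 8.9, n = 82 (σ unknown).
μ ≤ 99.84

Upper bound (one-sided):
t* = 1.664 (one-sided for 95%)
Upper bound = x̄ + t* · s/√n = 98.2 + 1.664 · 8.9/√82 = 99.84

We are 95% confident that μ ≤ 99.84.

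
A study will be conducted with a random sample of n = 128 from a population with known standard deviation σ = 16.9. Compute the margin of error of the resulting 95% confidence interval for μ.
Margin of error = 2.93

Margin of error = z* · σ/√n
= 1.960 · 16.9/√128
= 1.960 · 16.9/11.3137
= 2.93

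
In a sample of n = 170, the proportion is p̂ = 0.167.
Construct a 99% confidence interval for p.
(0.093, 0.241)

Proportion CI:
SE = √(p̂(1-p̂)/n) = √(0.167 · 0.833 / 170) = 0.02861

z* = 2.576
Margin = z* · SE = 2.576 · 0.02861 = 0.0737

CI: 0.167 ± 0.0737 = (0.093, 0.241)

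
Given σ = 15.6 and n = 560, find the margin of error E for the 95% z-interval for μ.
Margin of error = 1.29

Margin of error = z* · σ/√n
= 1.960 · 15.6/√560
= 1.960 · 15.6/23.6643
= 1.29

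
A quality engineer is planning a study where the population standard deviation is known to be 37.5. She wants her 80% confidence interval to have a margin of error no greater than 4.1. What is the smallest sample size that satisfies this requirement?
n ≥ 138

For margin E ≤ 4.1:
n ≥ (z* · σ / E)²
n ≥ (1.282 · 37.5 / 4.1)²
n ≥ 137.49

Minimum n = 138 (rounding up)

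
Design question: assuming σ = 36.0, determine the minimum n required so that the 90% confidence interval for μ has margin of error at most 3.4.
n ≥ 304

For margin E ≤ 3.4:
n ≥ (z* · σ / E)²
n ≥ (1.645 · 36.0 / 3.4)²
n ≥ 303.37

Minimum n = 304 (rounding up)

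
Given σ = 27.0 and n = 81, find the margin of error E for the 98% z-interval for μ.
Margin of error = 6.98

Margin of error = z* · σ/√n
= 2.326 · 27.0/√81
= 2.326 · 27.0/9.0000
= 6.98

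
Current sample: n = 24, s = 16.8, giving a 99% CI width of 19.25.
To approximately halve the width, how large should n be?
n ≈ 96

CI width ∝ 1/√n
To reduce width by factor 2, need √n to grow by 2 → need 2² = 4 times as many samples.

Current: n = 24, width = 19.25
New: n = 96, width ≈ 9.02

Width reduced by factor of 19.25/9.02 = 2.13.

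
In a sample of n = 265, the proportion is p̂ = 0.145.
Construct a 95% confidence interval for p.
(0.103, 0.187)

Proportion CI:
SE = √(p̂(1-p̂)/n) = √(0.145 · 0.855 / 265) = 0.02163

z* = 1.960
Margin = z* · SE = 1.960 · 0.02163 = 0.0424

CI: 0.145 ± 0.0424 = (0.103, 0.187)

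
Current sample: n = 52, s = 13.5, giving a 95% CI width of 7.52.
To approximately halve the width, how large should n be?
n ≈ 208

CI width ∝ 1/√n
To reduce width by factor 2, need √n to grow by 2 → need 2² = 4 times as many samples.

Current: n = 52, width = 7.52
New: n = 208, width ≈ 3.69

Width reduced by factor of 7.52/3.69 = 2.04.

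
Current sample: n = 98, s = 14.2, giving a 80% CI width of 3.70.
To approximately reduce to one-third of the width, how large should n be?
n ≈ 882

CI width ∝ 1/√n
To reduce width by factor 3, need √n to grow by 3 → need 3² = 9 times as many samples.

Current: n = 98, width = 3.70
New: n = 882, width ≈ 1.23

Width reduced by factor of 3.70/1.23 = 3.01.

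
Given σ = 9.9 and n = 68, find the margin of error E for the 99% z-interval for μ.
Margin of error = 3.09

Margin of error = z* · σ/√n
= 2.576 · 9.9/√68
= 2.576 · 9.9/8.2462
= 3.09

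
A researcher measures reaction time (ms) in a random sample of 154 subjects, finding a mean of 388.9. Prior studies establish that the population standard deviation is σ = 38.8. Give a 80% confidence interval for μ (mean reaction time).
(384.89, 392.91)

z-interval (σ known):
z* = 1.282 for 80% confidence

Margin of error = z* · σ/√n = 1.282 · 38.8/√154 = 4.01

CI: (388.9 - 4.01, 388.9 + 4.01) = (384.89, 392.91)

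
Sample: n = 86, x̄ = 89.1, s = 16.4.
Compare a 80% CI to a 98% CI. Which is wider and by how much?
98% CI is wider by 3.82

df = 85
80% CI: t* = 1.292, (86.82, 91.38), width = 2 · t* · s/√n = 4.57
98% CI: t* = 2.371, (84.91, 93.29), width = 2 · t* · s/√n = 8.39

The 98% CI is wider by 8.39 - 4.57 = 3.82.
Higher confidence requires a wider interval.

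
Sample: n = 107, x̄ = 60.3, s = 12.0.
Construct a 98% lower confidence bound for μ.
μ ≥ 57.89

Lower bound (one-sided):
t* = 2.079 (one-sided for 98%)
Lower bound = x̄ - t* · s/√n = 60.3 - 2.079 · 12.0/√107 = 57.89

We are 98% confident that μ ≥ 57.89.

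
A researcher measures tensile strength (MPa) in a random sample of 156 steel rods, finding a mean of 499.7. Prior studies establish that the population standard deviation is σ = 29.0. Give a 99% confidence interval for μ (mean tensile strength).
(493.72, 505.68)

z-interval (σ known):
z* = 2.576 for 99% confidence

Margin of error = z* · σ/√n = 2.576 · 29.0/√156 = 5.98

CI: (499.7 - 5.98, 499.7 + 5.98) = (493.72, 505.68)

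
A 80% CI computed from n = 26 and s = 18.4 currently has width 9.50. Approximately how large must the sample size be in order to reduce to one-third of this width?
n ≈ 234

CI width ∝ 1/√n
To reduce width by factor 3, need √n to grow by 3 → need 3² = 9 times as many samples.

Current: n = 26, width = 9.50
New: n = 234, width ≈ 3.09

Width reduced by factor of 9.50/3.09 = 3.07.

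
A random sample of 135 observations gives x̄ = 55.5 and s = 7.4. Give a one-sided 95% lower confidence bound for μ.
μ ≥ 54.45

Lower bound (one-sided):
t* = 1.656 (one-sided for 95%)
Lower bound = x̄ - t* · s/√n = 55.5 - 1.656 · 7.4/√135 = 54.45

We are 95% confident that μ ≥ 54.45.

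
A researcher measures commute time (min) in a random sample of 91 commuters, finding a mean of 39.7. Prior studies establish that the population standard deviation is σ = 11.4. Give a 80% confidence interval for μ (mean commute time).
(38.17, 41.23)

z-interval (σ known):
z* = 1.282 for 80% confidence

Margin of error = z* · σ/√n = 1.282 · 11.4/√91 = 1.53

CI: (39.7 - 1.53, 39.7 + 1.53) = (38.17, 41.23)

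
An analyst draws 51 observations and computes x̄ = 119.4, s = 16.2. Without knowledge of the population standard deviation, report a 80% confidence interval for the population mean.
(116.45, 122.35)

t-interval (σ unknown):
df = n - 1 = 50
t* = 1.299 for 80% confidence

Margin of error = t* · s/√n = 1.299 · 16.2/√51 = 2.95

CI: (116.45, 122.35)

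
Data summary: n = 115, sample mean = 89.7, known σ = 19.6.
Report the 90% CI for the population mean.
(86.69, 92.71)

z-interval (σ known):
z* = 1.645 for 90% confidence

Margin of error = z* · σ/√n = 1.645 · 19.6/√115 = 3.01

CI: (89.7 - 3.01, 89.7 + 3.01) = (86.69, 92.71)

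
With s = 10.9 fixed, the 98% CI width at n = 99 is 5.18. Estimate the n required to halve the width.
n ≈ 396

CI width ∝ 1/√n
To reduce width by factor 2, need √n to grow by 2 → need 2² = 4 times as many samples.

Current: n = 99, width = 5.18
New: n = 396, width ≈ 2.56

Width reduced by factor of 5.18/2.56 = 2.02.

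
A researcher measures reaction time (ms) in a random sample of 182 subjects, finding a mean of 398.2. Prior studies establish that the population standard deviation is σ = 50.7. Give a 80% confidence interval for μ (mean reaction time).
(393.38, 403.02)

z-interval (σ known):
z* = 1.282 for 80% confidence

Margin of error = z* · σ/√n = 1.282 · 50.7/√182 = 4.82

CI: (398.2 - 4.82, 398.2 + 4.82) = (393.38, 403.02)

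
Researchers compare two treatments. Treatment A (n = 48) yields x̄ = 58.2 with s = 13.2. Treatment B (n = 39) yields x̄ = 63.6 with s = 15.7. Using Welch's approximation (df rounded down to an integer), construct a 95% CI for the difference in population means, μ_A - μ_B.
(-11.69, 0.89)

Difference: x̄₁ - x̄₂ = -5.40
SE = √(s₁²/n₁ + s₂²/n₂) = √(13.2²/48 + 15.7²/39) = 3.1544
df = 74.35 → 74 (Welch–Satterthwaite, rounded down)
t* = 1.993

CI: -5.40 ± 1.993 · 3.1544 = -5.40 ± 6.29 = (-11.69, 0.89)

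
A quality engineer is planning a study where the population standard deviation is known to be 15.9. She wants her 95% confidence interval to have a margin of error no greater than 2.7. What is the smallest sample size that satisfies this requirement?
n ≥ 134

For margin E ≤ 2.7:
n ≥ (z* · σ / E)²
n ≥ (1.960 · 15.9 / 2.7)²
n ≥ 133.22

Minimum n = 134 (rounding up)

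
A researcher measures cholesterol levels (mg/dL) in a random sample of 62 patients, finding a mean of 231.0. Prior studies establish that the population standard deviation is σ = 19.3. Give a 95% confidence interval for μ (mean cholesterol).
(226.20, 235.80)

z-interval (σ known):
z* = 1.960 for 95% confidence

Margin of error = z* · σ/√n = 1.960 · 19.3/√62 = 4.80

CI: (231.0 - 4.80, 231.0 + 4.80) = (226.20, 235.80)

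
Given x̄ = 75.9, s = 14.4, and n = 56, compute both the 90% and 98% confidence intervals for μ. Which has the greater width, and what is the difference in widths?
98% CI is wider by 2.78

df = 55
90% CI: t* = 1.673, (72.68, 79.12), width = 2 · t* · s/√n = 6.44
98% CI: t* = 2.396, (71.29, 80.51), width = 2 · t* · s/√n = 9.22

The 98% CI is wider by 9.22 - 6.44 = 2.78.
Higher confidence requires a wider interval.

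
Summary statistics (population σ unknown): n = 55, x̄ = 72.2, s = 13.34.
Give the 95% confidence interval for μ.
(68.59, 75.81)

t-interval (σ unknown):
df = n - 1 = 54
t* = 2.005 for 95% confidence

Margin of error = t* · s/√n = 2.005 · 13.34/√55 = 3.61

CI: (68.59, 75.81)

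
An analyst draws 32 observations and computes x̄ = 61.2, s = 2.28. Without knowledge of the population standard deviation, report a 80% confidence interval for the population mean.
(60.67, 61.73)

t-interval (σ unknown):
df = n - 1 = 31
t* = 1.309 for 80% confidence

Margin of error = t* · s/√n = 1.309 · 2.28/√32 = 0.53

CI: (60.67, 61.73)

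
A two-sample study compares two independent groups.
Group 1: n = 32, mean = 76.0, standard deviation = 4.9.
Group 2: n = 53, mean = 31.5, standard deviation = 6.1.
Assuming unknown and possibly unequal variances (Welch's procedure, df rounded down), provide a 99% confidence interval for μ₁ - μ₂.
(41.32, 47.68)

Difference: x̄₁ - x̄₂ = 44.50
SE = √(s₁²/n₁ + s₂²/n₂) = √(4.9²/32 + 6.1²/53) = 1.2052
df = 76.32 → 76 (Welch–Satterthwaite, rounded down)
t* = 2.642

CI: 44.50 ± 2.642 · 1.2052 = 44.50 ± 3.18 = (41.32, 47.68)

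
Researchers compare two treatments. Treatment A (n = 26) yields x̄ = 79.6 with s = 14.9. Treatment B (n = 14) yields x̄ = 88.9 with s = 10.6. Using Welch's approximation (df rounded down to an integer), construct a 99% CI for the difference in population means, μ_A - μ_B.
(-20.40, 1.80)

Difference: x̄₁ - x̄₂ = -9.30
SE = √(s₁²/n₁ + s₂²/n₂) = √(14.9²/26 + 10.6²/14) = 4.0700
df = 34.86 → 34 (Welch–Satterthwaite, rounded down)
t* = 2.728

CI: -9.30 ± 2.728 · 4.0700 = -9.30 ± 11.10 = (-20.40, 1.80)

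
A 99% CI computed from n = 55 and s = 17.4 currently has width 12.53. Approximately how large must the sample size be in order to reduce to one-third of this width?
n ≈ 495

CI width ∝ 1/√n
To reduce width by factor 3, need √n to grow by 3 → need 3² = 9 times as many samples.

Current: n = 55, width = 12.53
New: n = 495, width ≈ 4.04

Width reduced by factor of 12.53/4.04 = 3.10.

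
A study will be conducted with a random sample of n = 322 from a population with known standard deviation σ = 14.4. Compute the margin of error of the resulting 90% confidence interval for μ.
Margin of error = 1.32

Margin of error = z* · σ/√n
= 1.645 · 14.4/√322
= 1.645 · 14.4/17.9444
= 1.32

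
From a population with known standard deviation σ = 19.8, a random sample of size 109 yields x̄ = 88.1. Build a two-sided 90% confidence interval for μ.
(84.98, 91.22)

z-interval (σ known):
z* = 1.645 for 90% confidence

Margin of error = z* · σ/√n = 1.645 · 19.8/√109 = 3.12

CI: (88.1 - 3.12, 88.1 + 3.12) = (84.98, 91.22)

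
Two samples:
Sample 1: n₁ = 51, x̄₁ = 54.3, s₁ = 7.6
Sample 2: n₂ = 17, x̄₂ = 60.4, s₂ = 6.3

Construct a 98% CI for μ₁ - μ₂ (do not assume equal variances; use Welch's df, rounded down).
(-10.66, -1.54)

Difference: x̄₁ - x̄₂ = -6.10
SE = √(s₁²/n₁ + s₂²/n₂) = √(7.6²/51 + 6.3²/17) = 1.8621
df = 32.82 → 32 (Welch–Satterthwaite, rounded down)
t* = 2.449

CI: -6.10 ± 2.449 · 1.8621 = -6.10 ± 4.56 = (-10.66, -1.54)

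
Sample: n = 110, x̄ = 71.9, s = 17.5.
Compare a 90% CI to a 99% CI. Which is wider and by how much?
99% CI is wider by 3.21

df = 109
90% CI: t* = 1.659, (69.13, 74.67), width = 2 · t* · s/√n = 5.54
99% CI: t* = 2.622, (67.53, 76.27), width = 2 · t* · s/√n = 8.75

The 99% CI is wider by 8.75 - 5.54 = 3.21.
Higher confidence requires a wider interval.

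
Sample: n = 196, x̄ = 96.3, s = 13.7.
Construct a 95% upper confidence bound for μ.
μ ≤ 97.92

Upper bound (one-sided):
t* = 1.653 (one-sided for 95%)
Upper bound = x̄ + t* · s/√n = 96.3 + 1.653 · 13.7/√196 = 97.92

We are 95% confident that μ ≤ 97.92.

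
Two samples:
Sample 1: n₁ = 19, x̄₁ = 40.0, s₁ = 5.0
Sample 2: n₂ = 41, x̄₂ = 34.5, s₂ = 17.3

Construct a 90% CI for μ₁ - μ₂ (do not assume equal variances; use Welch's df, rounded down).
(0.58, 10.42)

Difference: x̄₁ - x̄₂ = 5.50
SE = √(s₁²/n₁ + s₂²/n₂) = √(5.0²/19 + 17.3²/41) = 2.9352
df = 51.97 → 51 (Welch–Satterthwaite, rounded down)
t* = 1.675

CI: 5.50 ± 1.675 · 2.9352 = 5.50 ± 4.92 = (0.58, 10.42)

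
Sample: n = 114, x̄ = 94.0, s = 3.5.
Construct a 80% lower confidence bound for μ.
μ ≥ 93.72

Lower bound (one-sided):
t* = 0.845 (one-sided for 80%)
Lower bound = x̄ - t* · s/√n = 94.0 - 0.845 · 3.5/√114 = 93.72

We are 80% confident that μ ≥ 93.72.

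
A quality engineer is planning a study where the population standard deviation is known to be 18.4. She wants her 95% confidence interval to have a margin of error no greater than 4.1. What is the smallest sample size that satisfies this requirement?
n ≥ 78

For margin E ≤ 4.1:
n ≥ (z* · σ / E)²
n ≥ (1.960 · 18.4 / 4.1)²
n ≥ 77.37

Minimum n = 78 (rounding up)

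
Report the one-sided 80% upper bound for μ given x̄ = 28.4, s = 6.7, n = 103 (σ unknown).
μ ≤ 28.96

Upper bound (one-sided):
t* = 0.845 (one-sided for 80%)
Upper bound = x̄ + t* · s/√n = 28.4 + 0.845 · 6.7/√103 = 28.96

We are 80% confident that μ ≤ 28.96.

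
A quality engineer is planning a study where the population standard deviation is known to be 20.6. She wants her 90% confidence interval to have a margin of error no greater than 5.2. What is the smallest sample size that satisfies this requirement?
n ≥ 43

For margin E ≤ 5.2:
n ≥ (z* · σ / E)²
n ≥ (1.645 · 20.6 / 5.2)²
n ≥ 42.47

Minimum n = 43 (rounding up)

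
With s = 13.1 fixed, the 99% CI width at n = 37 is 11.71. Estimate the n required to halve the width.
n ≈ 148

CI width ∝ 1/√n
To reduce width by factor 2, need √n to grow by 2 → need 2² = 4 times as many samples.

Current: n = 37, width = 11.71
New: n = 148, width ≈ 5.62

Width reduced by factor of 11.71/5.62 = 2.08.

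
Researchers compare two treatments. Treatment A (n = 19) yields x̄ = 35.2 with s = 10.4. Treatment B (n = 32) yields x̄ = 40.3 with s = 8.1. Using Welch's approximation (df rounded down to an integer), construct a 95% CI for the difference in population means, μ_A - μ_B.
(-10.78, 0.58)

Difference: x̄₁ - x̄₂ = -5.10
SE = √(s₁²/n₁ + s₂²/n₂) = √(10.4²/19 + 8.1²/32) = 2.7826
df = 30.97 → 30 (Welch–Satterthwaite, rounded down)
t* = 2.042

CI: -5.10 ± 2.042 · 2.7826 = -5.10 ± 5.68 = (-10.78, 0.58)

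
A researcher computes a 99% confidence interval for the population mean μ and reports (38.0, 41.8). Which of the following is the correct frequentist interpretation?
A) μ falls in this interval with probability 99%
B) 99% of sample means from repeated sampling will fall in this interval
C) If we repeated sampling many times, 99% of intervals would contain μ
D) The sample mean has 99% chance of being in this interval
C

A) Wrong — μ is fixed; the randomness lives in the interval, not in μ.
B) Wrong — coverage applies to intervals containing μ, not to future x̄ values.
C) Correct — this is the frequentist long-run coverage interpretation.
D) Wrong — x̄ is observed and sits in the interval by construction.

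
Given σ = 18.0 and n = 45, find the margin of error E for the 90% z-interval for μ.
Margin of error = 4.41

Margin of error = z* · σ/√n
= 1.645 · 18.0/√45
= 1.645 · 18.0/6.7082
= 4.41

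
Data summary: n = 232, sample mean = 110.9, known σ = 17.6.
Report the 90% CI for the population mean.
(109.00, 112.80)

z-interval (σ known):
z* = 1.645 for 90% confidence

Margin of error = z* · σ/√n = 1.645 · 17.6/√232 = 1.90

CI: (110.9 - 1.90, 110.9 + 1.90) = (109.00, 112.80)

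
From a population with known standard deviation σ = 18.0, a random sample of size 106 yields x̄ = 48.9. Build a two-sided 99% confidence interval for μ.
(44.40, 53.40)

z-interval (σ known):
z* = 2.576 for 99% confidence

Margin of error = z* · σ/√n = 2.576 · 18.0/√106 = 4.50

CI: (48.9 - 4.50, 48.9 + 4.50) = (44.40, 53.40)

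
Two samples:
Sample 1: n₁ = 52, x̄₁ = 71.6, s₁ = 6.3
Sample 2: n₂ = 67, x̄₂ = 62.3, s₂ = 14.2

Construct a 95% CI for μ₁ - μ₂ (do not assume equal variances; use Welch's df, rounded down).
(5.44, 13.16)

Difference: x̄₁ - x̄₂ = 9.30
SE = √(s₁²/n₁ + s₂²/n₂) = √(6.3²/52 + 14.2²/67) = 1.9424
df = 95.75 → 95 (Welch–Satterthwaite, rounded down)
t* = 1.985

CI: 9.30 ± 1.985 · 1.9424 = 9.30 ± 3.86 = (5.44, 13.16)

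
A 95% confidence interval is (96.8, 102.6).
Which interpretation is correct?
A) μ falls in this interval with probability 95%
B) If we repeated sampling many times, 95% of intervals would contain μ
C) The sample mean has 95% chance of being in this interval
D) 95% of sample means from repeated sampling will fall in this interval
B

A) Wrong — μ is fixed; the randomness lives in the interval, not in μ.
B) Correct — this is the frequentist long-run coverage interpretation.
C) Wrong — x̄ is observed and sits in the interval by construction.
D) Wrong — coverage applies to intervals containing μ, not to future x̄ values.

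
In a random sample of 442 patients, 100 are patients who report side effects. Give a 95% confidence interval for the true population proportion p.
(0.187, 0.265)

Proportion CI:
p̂ = 100/442 = 0.22624
SE = √(p̂(1-p̂)/n) = √(0.22624 · 0.77376 / 442) = 0.01990

z* = 1.960
Margin = z* · SE = 1.960 · 0.01990 = 0.0390

CI: 0.22624 ± 0.0390 = (0.187, 0.265)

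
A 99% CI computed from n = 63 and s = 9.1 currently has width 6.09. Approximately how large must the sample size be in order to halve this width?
n ≈ 252

CI width ∝ 1/√n
To reduce width by factor 2, need √n to grow by 2 → need 2² = 4 times as many samples.

Current: n = 63, width = 6.09
New: n = 252, width ≈ 2.98

Width reduced by factor of 6.09/2.98 = 2.04.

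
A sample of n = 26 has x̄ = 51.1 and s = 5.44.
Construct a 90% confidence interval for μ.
(49.28, 52.92)

t-interval (σ unknown):
df = n - 1 = 25
t* = 1.708 for 90% confidence

Margin of error = t* · s/√n = 1.708 · 5.44/√26 = 1.82

CI: (49.28, 52.92)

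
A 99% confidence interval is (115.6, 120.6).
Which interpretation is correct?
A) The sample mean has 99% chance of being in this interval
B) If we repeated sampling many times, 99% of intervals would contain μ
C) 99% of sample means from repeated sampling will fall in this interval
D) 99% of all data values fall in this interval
B

A) Wrong — x̄ is observed and sits in the interval by construction.
B) Correct — this is the frequentist long-run coverage interpretation.
C) Wrong — coverage applies to intervals containing μ, not to future x̄ values.
D) Wrong — a CI is about the parameter μ, not individual data values.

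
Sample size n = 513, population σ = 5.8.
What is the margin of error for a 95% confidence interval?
Margin of error = 0.50

Margin of error = z* · σ/√n
= 1.960 · 5.8/√513
= 1.960 · 5.8/22.6495
= 0.50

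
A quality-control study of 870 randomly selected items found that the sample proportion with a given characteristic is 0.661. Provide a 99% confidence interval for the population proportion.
(0.620, 0.702)

Proportion CI:
SE = √(p̂(1-p̂)/n) = √(0.661 · 0.339 / 870) = 0.01605

z* = 2.576
Margin = z* · SE = 2.576 · 0.01605 = 0.0413

CI: 0.661 ± 0.0413 = (0.620, 0.702)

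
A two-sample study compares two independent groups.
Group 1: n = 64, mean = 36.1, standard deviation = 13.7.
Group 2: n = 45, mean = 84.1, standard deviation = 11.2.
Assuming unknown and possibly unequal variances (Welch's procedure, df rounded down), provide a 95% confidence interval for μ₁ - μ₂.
(-52.74, -43.26)

Difference: x̄₁ - x̄₂ = -48.00
SE = √(s₁²/n₁ + s₂²/n₂) = √(13.7²/64 + 11.2²/45) = 2.3917
df = 104.50 → 104 (Welch–Satterthwaite, rounded down)
t* = 1.983

CI: -48.00 ± 1.983 · 2.3917 = -48.00 ± 4.74 = (-52.74, -43.26)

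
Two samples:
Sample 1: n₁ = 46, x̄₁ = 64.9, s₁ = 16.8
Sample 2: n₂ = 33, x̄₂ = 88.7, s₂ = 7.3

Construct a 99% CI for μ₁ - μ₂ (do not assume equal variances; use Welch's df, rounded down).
(-31.19, -16.41)

Difference: x̄₁ - x̄₂ = -23.80
SE = √(s₁²/n₁ + s₂²/n₂) = √(16.8²/46 + 7.3²/33) = 2.7840
df = 65.43 → 65 (Welch–Satterthwaite, rounded down)
t* = 2.654

CI: -23.80 ± 2.654 · 2.7840 = -23.80 ± 7.39 = (-31.19, -16.41)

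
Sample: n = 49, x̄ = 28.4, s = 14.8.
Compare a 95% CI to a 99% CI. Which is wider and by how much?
99% CI is wider by 2.84

df = 48
95% CI: t* = 2.011, (24.15, 32.65), width = 2 · t* · s/√n = 8.50
99% CI: t* = 2.682, (22.73, 34.07), width = 2 · t* · s/√n = 11.34

The 99% CI is wider by 11.34 - 8.50 = 2.84.
Higher confidence requires a wider interval.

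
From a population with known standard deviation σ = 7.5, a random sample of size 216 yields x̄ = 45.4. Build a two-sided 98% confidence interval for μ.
(44.21, 46.59)

z-interval (σ known):
z* = 2.326 for 98% confidence

Margin of error = z* · σ/√n = 2.326 · 7.5/√216 = 1.19

CI: (45.4 - 1.19, 45.4 + 1.19) = (44.21, 46.59)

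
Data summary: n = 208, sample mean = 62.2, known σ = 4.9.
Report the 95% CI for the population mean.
(61.53, 62.87)

z-interval (σ known):
z* = 1.960 for 95% confidence

Margin of error = z* · σ/√n = 1.960 · 4.9/√208 = 0.67

CI: (62.2 - 0.67, 62.2 + 0.67) = (61.53, 62.87)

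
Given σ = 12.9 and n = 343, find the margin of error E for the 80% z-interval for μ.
Margin of error = 0.89

Margin of error = z* · σ/√n
= 1.282 · 12.9/√343
= 1.282 · 12.9/18.5203
= 0.89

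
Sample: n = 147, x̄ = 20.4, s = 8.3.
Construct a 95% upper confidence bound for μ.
μ ≤ 21.53

Upper bound (one-sided):
t* = 1.655 (one-sided for 95%)
Upper bound = x̄ + t* · s/√n = 20.4 + 1.655 · 8.3/√147 = 21.53

We are 95% confident that μ ≤ 21.53.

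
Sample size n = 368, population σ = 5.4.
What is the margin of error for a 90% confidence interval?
Margin of error = 0.46

Margin of error = z* · σ/√n
= 1.645 · 5.4/√368
= 1.645 · 5.4/19.1833
= 0.46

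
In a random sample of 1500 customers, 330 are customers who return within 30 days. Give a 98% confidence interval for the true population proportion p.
(0.195, 0.245)

Proportion CI:
p̂ = 330/1500 = 0.22000
SE = √(p̂(1-p̂)/n) = √(0.22000 · 0.78000 / 1500) = 0.01070

z* = 2.326
Margin = z* · SE = 2.326 · 0.01070 = 0.0249

CI: 0.22000 ± 0.0249 = (0.195, 0.245)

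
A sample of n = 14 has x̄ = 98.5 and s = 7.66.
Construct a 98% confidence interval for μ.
(93.07, 103.93)

t-interval (σ unknown):
df = n - 1 = 13
t* = 2.650 for 98% confidence

Margin of error = t* · s/√n = 2.650 · 7.66/√14 = 5.43

CI: (93.07, 103.93)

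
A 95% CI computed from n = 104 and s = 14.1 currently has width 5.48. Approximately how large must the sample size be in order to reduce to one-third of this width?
n ≈ 936

CI width ∝ 1/√n
To reduce width by factor 3, need √n to grow by 3 → need 3² = 9 times as many samples.

Current: n = 104, width = 5.48
New: n = 936, width ≈ 1.81

Width reduced by factor of 5.48/1.81 = 3.03.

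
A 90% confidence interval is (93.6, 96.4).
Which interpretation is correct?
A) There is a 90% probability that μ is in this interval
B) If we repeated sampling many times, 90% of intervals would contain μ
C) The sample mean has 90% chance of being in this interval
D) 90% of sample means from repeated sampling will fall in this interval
B

A) Wrong — μ is fixed; the randomness lives in the interval, not in μ.
B) Correct — this is the frequentist long-run coverage interpretation.
C) Wrong — x̄ is observed and sits in the interval by construction.
D) Wrong — coverage applies to intervals containing μ, not to future x̄ values.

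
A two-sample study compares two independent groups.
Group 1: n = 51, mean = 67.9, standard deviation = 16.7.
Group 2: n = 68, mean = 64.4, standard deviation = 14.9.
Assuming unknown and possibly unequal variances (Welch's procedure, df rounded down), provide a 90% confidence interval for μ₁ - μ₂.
(-1.41, 8.41)

Difference: x̄₁ - x̄₂ = 3.50
SE = √(s₁²/n₁ + s₂²/n₂) = √(16.7²/51 + 14.9²/68) = 2.9552
df = 100.73 → 100 (Welch–Satterthwaite, rounded down)
t* = 1.660

CI: 3.50 ± 1.660 · 2.9552 = 3.50 ± 4.91 = (-1.41, 8.41)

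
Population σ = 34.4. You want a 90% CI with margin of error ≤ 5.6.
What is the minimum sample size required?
n ≥ 103

For margin E ≤ 5.6:
n ≥ (z* · σ / E)²
n ≥ (1.645 · 34.4 / 5.6)²
n ≥ 102.11

Minimum n = 103 (rounding up)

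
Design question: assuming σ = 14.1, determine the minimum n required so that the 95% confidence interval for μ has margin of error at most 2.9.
n ≥ 91

For margin E ≤ 2.9:
n ≥ (z* · σ / E)²
n ≥ (1.960 · 14.1 / 2.9)²
n ≥ 90.81

Minimum n = 91 (rounding up)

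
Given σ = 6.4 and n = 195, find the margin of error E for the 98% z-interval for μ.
Margin of error = 1.07

Margin of error = z* · σ/√n
= 2.326 · 6.4/√195
= 2.326 · 6.4/13.9642
= 1.07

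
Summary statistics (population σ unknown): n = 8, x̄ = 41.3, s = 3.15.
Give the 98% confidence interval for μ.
(37.96, 44.64)

t-interval (σ unknown):
df = n - 1 = 7
t* = 2.998 for 98% confidence

Margin of error = t* · s/√n = 2.998 · 3.15/√8 = 3.34

CI: (37.96, 44.64)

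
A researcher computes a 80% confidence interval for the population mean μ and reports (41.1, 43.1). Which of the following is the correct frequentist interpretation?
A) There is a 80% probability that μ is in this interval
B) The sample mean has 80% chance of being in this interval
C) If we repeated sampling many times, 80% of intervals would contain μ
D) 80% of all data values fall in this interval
C

A) Wrong — μ is fixed; the randomness lives in the interval, not in μ.
B) Wrong — x̄ is observed and sits in the interval by construction.
C) Correct — this is the frequentist long-run coverage interpretation.
D) Wrong — a CI is about the parameter μ, not individual data values.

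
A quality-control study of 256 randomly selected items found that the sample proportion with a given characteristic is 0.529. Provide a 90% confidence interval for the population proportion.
(0.478, 0.580)

Proportion CI:
SE = √(p̂(1-p̂)/n) = √(0.529 · 0.471 / 256) = 0.03120

z* = 1.645
Margin = z* · SE = 1.645 · 0.03120 = 0.0513

CI: 0.529 ± 0.0513 = (0.478, 0.580)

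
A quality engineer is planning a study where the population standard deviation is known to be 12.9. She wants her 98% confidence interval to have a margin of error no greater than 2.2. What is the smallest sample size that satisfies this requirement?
n ≥ 187

For margin E ≤ 2.2:
n ≥ (z* · σ / E)²
n ≥ (2.326 · 12.9 / 2.2)²
n ≥ 186.02

Minimum n = 187 (rounding up)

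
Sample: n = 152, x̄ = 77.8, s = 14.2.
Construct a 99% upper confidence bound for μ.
μ ≤ 80.51

Upper bound (one-sided):
t* = 2.351 (one-sided for 99%)
Upper bound = x̄ + t* · s/√n = 77.8 + 2.351 · 14.2/√152 = 80.51

We are 99% confident that μ ≤ 80.51.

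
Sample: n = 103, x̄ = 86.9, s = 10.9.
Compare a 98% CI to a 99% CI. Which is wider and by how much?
99% CI is wider by 0.56

df = 102
98% CI: t* = 2.363, (84.36, 89.44), width = 2 · t* · s/√n = 5.08
99% CI: t* = 2.625, (84.08, 89.72), width = 2 · t* · s/√n = 5.64

The 99% CI is wider by 5.64 - 5.08 = 0.56.
Higher confidence requires a wider interval.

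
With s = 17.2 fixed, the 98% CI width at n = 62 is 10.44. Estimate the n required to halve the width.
n ≈ 248

CI width ∝ 1/√n
To reduce width by factor 2, need √n to grow by 2 → need 2² = 4 times as many samples.

Current: n = 62, width = 10.44
New: n = 248, width ≈ 5.12

Width reduced by factor of 10.44/5.12 = 2.04.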